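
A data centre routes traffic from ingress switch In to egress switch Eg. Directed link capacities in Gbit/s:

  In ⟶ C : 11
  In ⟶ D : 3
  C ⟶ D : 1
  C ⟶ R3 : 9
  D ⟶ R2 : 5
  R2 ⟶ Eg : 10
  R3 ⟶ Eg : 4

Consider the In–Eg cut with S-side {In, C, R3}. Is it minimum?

Given cut capacity: 3 + 1 + 4 = 8.
Augment In→C→R3→Eg: bottleneck 4, flow now 4.
Augment In→D→R2→Eg: bottleneck 3, flow now 7.
Augment In→C→D→R2→Eg: bottleneck 1, flow now 8.
No augmenting path remains; maximum flow = 8.
Cut capacity 8 equals the max flow, so it is a minimum cut.

Yes — it is a minimum cut (capacity 8).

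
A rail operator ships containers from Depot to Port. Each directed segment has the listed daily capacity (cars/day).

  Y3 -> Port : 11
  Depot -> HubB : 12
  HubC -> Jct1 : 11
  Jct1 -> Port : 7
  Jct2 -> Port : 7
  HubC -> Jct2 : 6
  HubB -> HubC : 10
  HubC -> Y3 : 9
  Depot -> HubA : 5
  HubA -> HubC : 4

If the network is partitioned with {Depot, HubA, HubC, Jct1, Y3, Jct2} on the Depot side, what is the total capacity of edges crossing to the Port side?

Edges leaving {Depot, HubA, HubC, Jct1, Y3, Jct2}: Depot→HubB (12), Jct1→Port (7), Y3→Port (11), Jct2→Port (7).
Cut capacity = 12 + 7 + 11 + 7 = 37.

37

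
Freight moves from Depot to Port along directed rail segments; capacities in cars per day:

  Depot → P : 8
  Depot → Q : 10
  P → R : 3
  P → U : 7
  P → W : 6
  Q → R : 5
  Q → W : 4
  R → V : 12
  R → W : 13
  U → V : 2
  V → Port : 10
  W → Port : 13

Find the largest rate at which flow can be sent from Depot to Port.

17

Augment Depot→P→W→Port: bottleneck 6, flow now 6.
Augment Depot→Q→W→Port: bottleneck 4, flow now 10.
Augment Depot→P→R→V→Port: bottleneck 2, flow now 12.
Augment Depot→Q→R→V→Port: bottleneck 5, flow now 17.
No augmenting path remains; maximum flow = 17.
In the residual graph, reachable from Depot: {Depot, Q}.
Min-cut edges: Depot→P (8), Q→R (5), Q→W (4); capacity 8 + 5 + 4 = 17.
This cut is saturated, so no flow can exceed 17.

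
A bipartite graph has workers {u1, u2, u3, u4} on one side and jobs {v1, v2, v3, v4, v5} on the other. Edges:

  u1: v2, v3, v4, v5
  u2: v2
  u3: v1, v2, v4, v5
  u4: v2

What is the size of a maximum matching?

3

Unit-capacity flow: source→left, listed edges, right→sink; max matching = max flow.
Augmenting path u1→v2 (+1); matched 1.
Augmenting path u3→v1 (+1); matched 2.
Augmenting path u2→v2→u1→v3 (+1); matched 3.
No augmenting path remains; maximum matching = 3.
König certificate: {u1, u3, v2} is a vertex cover of size 3 (every listed pair touches it), so no matching can be larger.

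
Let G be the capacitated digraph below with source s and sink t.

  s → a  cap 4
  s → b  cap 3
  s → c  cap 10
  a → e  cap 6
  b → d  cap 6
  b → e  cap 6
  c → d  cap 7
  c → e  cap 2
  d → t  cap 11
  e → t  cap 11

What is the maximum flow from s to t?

16

Augment s→a→e→t: bottleneck 4, flow now 4.
Augment s→b→d→t: bottleneck 3, flow now 7.
Augment s→c→d→t: bottleneck 7, flow now 14.
Augment s→c→e→t: bottleneck 2, flow now 16.
No augmenting path remains; maximum flow = 16.
In the residual graph, reachable from s: {s, c}.
Min-cut edges: s→a (4), s→b (3), c→d (7), c→e (2); capacity 4 + 3 + 7 + 2 = 16.
This cut is saturated, so no flow can exceed 16.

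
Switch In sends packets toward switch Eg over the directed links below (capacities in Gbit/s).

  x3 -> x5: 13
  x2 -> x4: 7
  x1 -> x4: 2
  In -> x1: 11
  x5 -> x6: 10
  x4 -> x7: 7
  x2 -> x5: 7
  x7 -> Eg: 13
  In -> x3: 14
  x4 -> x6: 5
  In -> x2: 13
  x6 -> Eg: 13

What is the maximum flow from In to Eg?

Augment In→x1→x4→x6→Eg: bottleneck 2, flow now 2.
Augment In→x2→x4→x6→Eg: bottleneck 3, flow now 5.
Augment In→x2→x4→x7→Eg: bottleneck 4, flow now 9.
Augment In→x2→x5→x6→Eg: bottleneck 6, flow now 15.
Augment In→x3→x5→x6→Eg: bottleneck 2, flow now 17.
Augment In→x3→x5→x6→x4→x7→Eg: bottleneck 2, flow now 19. (uses reverse residual edge)
No augmenting path remains; maximum flow = 19.
In the residual graph, reachable from In: {In, x1, x2, x3, x5}.
Min-cut edges: x1→x4 (2), x2→x4 (7), x5→x6 (10); capacity 2 + 7 + 10 = 19.
This cut is saturated, so no flow can exceed 19.

19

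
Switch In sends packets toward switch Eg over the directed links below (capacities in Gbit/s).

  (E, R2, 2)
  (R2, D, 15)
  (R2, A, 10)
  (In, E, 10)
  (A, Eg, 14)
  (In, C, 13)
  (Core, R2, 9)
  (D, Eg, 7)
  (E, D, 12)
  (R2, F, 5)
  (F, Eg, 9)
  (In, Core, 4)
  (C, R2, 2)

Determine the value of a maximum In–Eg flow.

15

Augment In→E→D→Eg: bottleneck 7, flow now 7.
Augment In→E→R2→A→Eg: bottleneck 2, flow now 9.
Augment In→C→R2→A→Eg: bottleneck 2, flow now 11.
Augment In→Core→R2→A→Eg: bottleneck 4, flow now 15.
No augmenting path remains; maximum flow = 15.
In the residual graph, reachable from In: {In, E, C, D}.
Min-cut edges: In→Core (4), E→R2 (2), C→R2 (2), D→Eg (7); capacity 4 + 2 + 2 + 7 = 15.
This cut is saturated, so no flow can exceed 15.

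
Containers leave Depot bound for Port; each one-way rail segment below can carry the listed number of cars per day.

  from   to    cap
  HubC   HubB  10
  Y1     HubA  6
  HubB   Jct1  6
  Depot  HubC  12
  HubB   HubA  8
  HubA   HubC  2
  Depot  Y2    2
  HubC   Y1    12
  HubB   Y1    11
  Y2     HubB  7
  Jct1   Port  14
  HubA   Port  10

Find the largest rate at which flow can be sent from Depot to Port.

Augment Depot→HubC→Y1→HubA→Port: bottleneck 6, flow now 6.
Augment Depot→HubC→HubB→HubA→Port: bottleneck 4, flow now 10.
Augment Depot→HubC→HubB→Jct1→Port: bottleneck 2, flow now 12.
Augment Depot→Y2→HubB→Jct1→Port: bottleneck 2, flow now 14.
No augmenting path remains; maximum flow = 14.
In the residual graph, reachable from Depot: {Depot}.
Min-cut edges: Depot→HubC (12), Depot→Y2 (2); capacity 12 + 2 = 14.
This cut is saturated, so no flow can exceed 14.

14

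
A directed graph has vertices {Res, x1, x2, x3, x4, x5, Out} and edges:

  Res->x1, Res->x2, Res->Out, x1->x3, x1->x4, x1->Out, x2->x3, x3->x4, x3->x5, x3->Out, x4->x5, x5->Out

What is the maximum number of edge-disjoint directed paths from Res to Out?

3

Assign every edge capacity 1; by Menger, the answer equals the max flow.
Path Res→Out (+1); total 1.
Path Res→x1→Out (+1); total 2.
Path Res→x2→x3→Out (+1); total 3.
No residual Res→Out path; max flow = 3.
Certifying cut of size 3: {Res→Out, Res→x1, Res→x2}.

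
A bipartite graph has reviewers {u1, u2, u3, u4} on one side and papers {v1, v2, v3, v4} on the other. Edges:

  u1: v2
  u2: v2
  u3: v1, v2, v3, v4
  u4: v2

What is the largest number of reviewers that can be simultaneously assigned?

2

Unit-capacity flow: source→left, listed edges, right→sink; max matching = max flow.
Augmenting path u1→v2 (+1); matched 1.
Augmenting path u3→v1 (+1); matched 2.
No augmenting path remains; maximum matching = 2.
König certificate: {u3, v2} is a vertex cover of size 2 (every listed pair touches it), so no matching can be larger.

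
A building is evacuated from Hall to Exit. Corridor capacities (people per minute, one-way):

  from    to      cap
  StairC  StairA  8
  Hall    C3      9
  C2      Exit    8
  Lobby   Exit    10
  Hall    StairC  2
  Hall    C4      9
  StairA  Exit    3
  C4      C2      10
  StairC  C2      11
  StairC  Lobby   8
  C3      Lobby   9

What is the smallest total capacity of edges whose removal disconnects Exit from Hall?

19

Augment Hall→C4→C2→Exit: bottleneck 8, flow now 8.
Augment Hall→StairC→Lobby→Exit: bottleneck 2, flow now 10.
Augment Hall→C3→Lobby→Exit: bottleneck 8, flow now 18.
Augment Hall→C3→Lobby→StairC→StairA→Exit: bottleneck 1, flow now 19. (uses reverse residual edge)
No augmenting path remains; maximum flow = 19.
By max-flow min-cut, the minimum cut capacity equals the max flow.
In the residual graph, reachable from Hall: {Hall, C4, C2}.
Min-cut edges: Hall→StairC (2), Hall→C3 (9), C2→Exit (8); capacity 2 + 9 + 8 = 19.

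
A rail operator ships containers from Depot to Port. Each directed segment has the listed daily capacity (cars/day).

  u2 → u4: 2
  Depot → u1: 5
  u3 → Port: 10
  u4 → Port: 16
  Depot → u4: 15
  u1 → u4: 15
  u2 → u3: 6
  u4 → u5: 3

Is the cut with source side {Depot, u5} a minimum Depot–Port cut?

Given cut capacity: 5 + 15 = 20.
Augment Depot→u4→Port: bottleneck 15, flow now 15.
Augment Depot→u1→u4→Port: bottleneck 1, flow now 16.
No augmenting path remains; maximum flow = 16.
In the residual graph, reachable from Depot: {Depot, u1, u4, u5}.
Min-cut edges: u4→Port (16); capacity 16 = 16.
Cut capacity 20 exceeds the max flow 16, so it is not minimum.

No — its capacity is 20, but the minimum cut has capacity 16.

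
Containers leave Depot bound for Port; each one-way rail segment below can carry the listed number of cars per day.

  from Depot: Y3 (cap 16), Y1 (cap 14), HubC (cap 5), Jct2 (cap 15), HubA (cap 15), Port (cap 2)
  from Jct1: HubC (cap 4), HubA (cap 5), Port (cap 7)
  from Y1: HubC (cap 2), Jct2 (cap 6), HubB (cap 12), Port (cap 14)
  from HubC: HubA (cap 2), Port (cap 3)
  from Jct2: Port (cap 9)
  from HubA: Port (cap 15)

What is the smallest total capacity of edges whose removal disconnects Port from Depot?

Augment Depot→Port: bottleneck 2, flow now 2.
Augment Depot→Y1→Port: bottleneck 14, flow now 16.
Augment Depot→HubC→Port: bottleneck 3, flow now 19.
Augment Depot→Jct2→Port: bottleneck 9, flow now 28.
Augment Depot→HubA→Port: bottleneck 15, flow now 43.
No augmenting path remains; maximum flow = 43.
By max-flow min-cut, the minimum cut capacity equals the max flow.
In the residual graph, reachable from Depot: {Depot, Y3, HubC, Jct2, HubA}.
Min-cut edges: Depot→Y1 (14), Depot→Port (2), HubC→Port (3), Jct2→Port (9), HubA→Port (15); capacity 14 + 2 + 3 + 9 + 15 = 43.

43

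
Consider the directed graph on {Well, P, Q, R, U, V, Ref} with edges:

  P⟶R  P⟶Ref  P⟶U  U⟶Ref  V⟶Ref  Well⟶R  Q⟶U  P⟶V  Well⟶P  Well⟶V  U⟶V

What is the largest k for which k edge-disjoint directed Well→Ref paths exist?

Assign every edge capacity 1; by Menger, the answer equals the max flow.
Path Well→P→Ref (+1); total 1.
Path Well→V→Ref (+1); total 2.
No residual Well→Ref path; max flow = 2.
Certifying cut of size 2: {Well→P, Well→V}.

2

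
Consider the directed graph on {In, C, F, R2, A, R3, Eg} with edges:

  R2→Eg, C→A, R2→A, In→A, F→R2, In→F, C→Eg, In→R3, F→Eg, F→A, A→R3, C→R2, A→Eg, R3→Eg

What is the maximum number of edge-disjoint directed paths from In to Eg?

3

Assign every edge capacity 1; by Menger, the answer equals the max flow.
Path In→F→Eg (+1); total 1.
Path In→A→Eg (+1); total 2.
Path In→R3→Eg (+1); total 3.
No residual In→Eg path; max flow = 3.
Certifying cut of size 3: {In→A, In→F, In→R3}.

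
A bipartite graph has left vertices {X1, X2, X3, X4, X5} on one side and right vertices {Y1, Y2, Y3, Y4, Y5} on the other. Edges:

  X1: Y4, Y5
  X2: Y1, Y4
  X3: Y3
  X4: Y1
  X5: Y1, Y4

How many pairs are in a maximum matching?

4

Unit-capacity flow: source→left, listed edges, right→sink; max matching = max flow.
Augmenting path X1→Y4 (+1); matched 1.
Augmenting path X2→Y1 (+1); matched 2.
Augmenting path X3→Y3 (+1); matched 3.
Augmenting path X5→Y4→X1→Y5 (+1); matched 4.
No augmenting path remains; maximum matching = 4.
König certificate: {X1, X3, Y1, Y4} is a vertex cover of size 4 (every listed pair touches it), so no matching can be larger.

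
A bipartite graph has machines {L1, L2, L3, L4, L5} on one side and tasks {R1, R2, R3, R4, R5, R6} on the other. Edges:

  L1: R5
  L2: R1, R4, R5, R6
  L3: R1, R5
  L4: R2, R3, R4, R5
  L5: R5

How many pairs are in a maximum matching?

Unit-capacity flow: source→left, listed edges, right→sink; max matching = max flow.
Augmenting path L1→R5 (+1); matched 1.
Augmenting path L2→R1 (+1); matched 2.
Augmenting path L4→R2 (+1); matched 3.
Augmenting path L3→R1→L2→R4 (+1); matched 4.
No augmenting path remains; maximum matching = 4.
König certificate: {L2, L3, L4, R5} is a vertex cover of size 4 (every listed pair touches it), so no matching can be larger.

4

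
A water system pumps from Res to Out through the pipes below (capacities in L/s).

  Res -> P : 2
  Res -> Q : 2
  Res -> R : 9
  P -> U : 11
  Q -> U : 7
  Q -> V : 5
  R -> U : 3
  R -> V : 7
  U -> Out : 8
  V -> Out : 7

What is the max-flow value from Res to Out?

13

Augment Res→P→U→Out: bottleneck 2, flow now 2.
Augment Res→Q→U→Out: bottleneck 2, flow now 4.
Augment Res→R→U→Out: bottleneck 3, flow now 7.
Augment Res→R→V→Out: bottleneck 6, flow now 13.
No augmenting path remains; maximum flow = 13.
In the residual graph, reachable from Res: {Res}.
Min-cut edges: Res→P (2), Res→Q (2), Res→R (9); capacity 2 + 2 + 9 = 13.
This cut is saturated, so no flow can exceed 13.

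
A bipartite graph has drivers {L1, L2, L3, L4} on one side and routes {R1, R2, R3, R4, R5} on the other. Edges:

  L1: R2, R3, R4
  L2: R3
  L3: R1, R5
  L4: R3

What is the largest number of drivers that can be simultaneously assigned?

Unit-capacity flow: source→left, listed edges, right→sink; max matching = max flow.
Augmenting path L1→R2 (+1); matched 1.
Augmenting path L2→R3 (+1); matched 2.
Augmenting path L3→R1 (+1); matched 3.
No augmenting path remains; maximum matching = 3.
König certificate: {L1, L3, R3} is a vertex cover of size 3 (every listed pair touches it), so no matching can be larger.

3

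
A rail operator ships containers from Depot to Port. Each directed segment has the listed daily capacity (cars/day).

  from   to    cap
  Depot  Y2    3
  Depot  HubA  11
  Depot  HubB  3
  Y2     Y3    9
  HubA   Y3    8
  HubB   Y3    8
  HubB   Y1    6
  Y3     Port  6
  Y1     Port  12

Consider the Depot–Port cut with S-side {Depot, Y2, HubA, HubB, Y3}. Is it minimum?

Given cut capacity: 6 + 6 = 12.
Augment Depot→Y2→Y3→Port: bottleneck 3, flow now 3.
Augment Depot→HubA→Y3→Port: bottleneck 3, flow now 6.
Augment Depot→HubB→Y1→Port: bottleneck 3, flow now 9.
No augmenting path remains; maximum flow = 9.
In the residual graph, reachable from Depot: {Depot, Y2, HubA, Y3}.
Min-cut edges: Depot→HubB (3), Y3→Port (6); capacity 3 + 6 = 9.
Cut capacity 12 exceeds the max flow 9, so it is not minimum.

No — its capacity is 12, but the minimum cut has capacity 9.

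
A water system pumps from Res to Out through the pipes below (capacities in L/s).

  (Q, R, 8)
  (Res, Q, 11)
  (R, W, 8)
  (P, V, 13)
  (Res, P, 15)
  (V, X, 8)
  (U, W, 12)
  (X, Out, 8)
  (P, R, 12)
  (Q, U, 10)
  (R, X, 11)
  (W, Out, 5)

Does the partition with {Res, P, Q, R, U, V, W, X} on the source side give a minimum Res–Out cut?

Given cut capacity: 5 + 8 = 13.
Augment Res→P→R→W→Out: bottleneck 5, flow now 5.
Augment Res→P→R→X→Out: bottleneck 7, flow now 12.
Augment Res→P→V→X→Out: bottleneck 1, flow now 13.
No augmenting path remains; maximum flow = 13.
Cut capacity 13 equals the max flow, so it is a minimum cut.

Yes — it is a minimum cut (capacity 13).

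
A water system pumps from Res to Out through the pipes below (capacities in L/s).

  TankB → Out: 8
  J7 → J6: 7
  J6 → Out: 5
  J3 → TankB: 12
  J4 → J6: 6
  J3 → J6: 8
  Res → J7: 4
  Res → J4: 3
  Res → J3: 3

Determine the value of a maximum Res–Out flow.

Augment Res→J7→J6→Out: bottleneck 4, flow now 4.
Augment Res→J4→J6→Out: bottleneck 1, flow now 5.
Augment Res→J3→TankB→Out: bottleneck 3, flow now 8.
No augmenting path remains; maximum flow = 8.
In the residual graph, reachable from Res: {Res, J7, J4, J6}.
Min-cut edges: Res→J3 (3), J6→Out (5); capacity 3 + 5 = 8.
This cut is saturated, so no flow can exceed 8.

8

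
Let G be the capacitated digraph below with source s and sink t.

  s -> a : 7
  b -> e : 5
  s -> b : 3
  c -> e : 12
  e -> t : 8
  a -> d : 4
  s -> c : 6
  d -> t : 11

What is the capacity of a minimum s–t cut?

12

Augment s→a→d→t: bottleneck 4, flow now 4.
Augment s→b→e→t: bottleneck 3, flow now 7.
Augment s→c→e→t: bottleneck 5, flow now 12.
No augmenting path remains; maximum flow = 12.
By max-flow min-cut, the minimum cut capacity equals the max flow.
In the residual graph, reachable from s: {s, a, b, c, e}.
Min-cut edges: a→d (4), e→t (8); capacity 4 + 8 = 12.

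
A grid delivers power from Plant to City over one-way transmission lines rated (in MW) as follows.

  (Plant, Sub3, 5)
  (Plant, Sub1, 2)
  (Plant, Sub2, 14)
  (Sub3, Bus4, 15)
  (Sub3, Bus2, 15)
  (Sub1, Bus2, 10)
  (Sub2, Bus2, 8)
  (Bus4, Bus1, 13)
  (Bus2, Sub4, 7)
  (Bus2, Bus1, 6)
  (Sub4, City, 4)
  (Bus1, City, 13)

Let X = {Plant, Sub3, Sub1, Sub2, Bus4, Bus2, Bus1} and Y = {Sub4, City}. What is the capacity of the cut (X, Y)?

Edges leaving {Plant, Sub3, Sub1, Sub2, Bus4, Bus2, Bus1}: Bus2→Sub4 (7), Bus1→City (13).
Cut capacity = 7 + 13 = 20.

20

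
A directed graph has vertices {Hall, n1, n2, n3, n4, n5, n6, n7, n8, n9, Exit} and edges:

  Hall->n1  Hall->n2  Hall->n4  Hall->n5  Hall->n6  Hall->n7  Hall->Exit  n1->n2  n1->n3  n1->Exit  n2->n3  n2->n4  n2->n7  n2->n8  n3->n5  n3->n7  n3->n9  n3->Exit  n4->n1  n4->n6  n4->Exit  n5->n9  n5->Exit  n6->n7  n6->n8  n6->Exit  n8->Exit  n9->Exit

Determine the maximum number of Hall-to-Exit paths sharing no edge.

Assign every edge capacity 1; by Menger, the answer equals the max flow.
Path Hall→Exit (+1); total 1.
Path Hall→n1→Exit (+1); total 2.
Path Hall→n4→Exit (+1); total 3.
Path Hall→n5→Exit (+1); total 4.
Path Hall→n6→Exit (+1); total 5.
Path Hall→n2→n3→Exit (+1); total 6.
No residual Hall→Exit path; max flow = 6.
Certifying cut of size 6: {Hall→Exit, Hall→n1, Hall→n2, Hall→n4, Hall→n5, Hall→n6}.

6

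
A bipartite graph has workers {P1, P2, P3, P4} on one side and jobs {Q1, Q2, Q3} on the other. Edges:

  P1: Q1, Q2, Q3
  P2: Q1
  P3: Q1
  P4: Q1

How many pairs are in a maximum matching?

2

Unit-capacity flow: source→left, listed edges, right→sink; max matching = max flow.
Augmenting path P1→Q1 (+1); matched 1.
Augmenting path P2→Q1→P1→Q2 (+1); matched 2.
No augmenting path remains; maximum matching = 2.
König certificate: {P1, Q1} is a vertex cover of size 2 (every listed pair touches it), so no matching can be larger.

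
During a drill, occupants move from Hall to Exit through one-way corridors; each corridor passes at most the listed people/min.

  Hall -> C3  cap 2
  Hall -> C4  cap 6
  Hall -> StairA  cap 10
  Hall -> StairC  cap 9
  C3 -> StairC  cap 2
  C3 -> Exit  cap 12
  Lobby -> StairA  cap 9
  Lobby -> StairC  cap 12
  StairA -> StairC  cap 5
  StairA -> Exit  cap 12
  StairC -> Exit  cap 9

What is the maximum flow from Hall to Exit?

Augment Hall→C3→Exit: bottleneck 2, flow now 2.
Augment Hall→StairA→Exit: bottleneck 10, flow now 12.
Augment Hall→StairC→Exit: bottleneck 9, flow now 21.
No augmenting path remains; maximum flow = 21.
In the residual graph, reachable from Hall: {Hall, C4}.
Min-cut edges: Hall→C3 (2), Hall→StairA (10), Hall→StairC (9); capacity 2 + 10 + 9 = 21.
This cut is saturated, so no flow can exceed 21.

21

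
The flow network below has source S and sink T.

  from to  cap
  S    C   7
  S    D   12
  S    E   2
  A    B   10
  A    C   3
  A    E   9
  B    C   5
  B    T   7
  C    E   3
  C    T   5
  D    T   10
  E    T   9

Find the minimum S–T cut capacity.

Augment S→C→T: bottleneck 5, flow now 5.
Augment S→D→T: bottleneck 10, flow now 15.
Augment S→E→T: bottleneck 2, flow now 17.
Augment S→C→E→T: bottleneck 2, flow now 19.
No augmenting path remains; maximum flow = 19.
By max-flow min-cut, the minimum cut capacity equals the max flow.
In the residual graph, reachable from S: {S, D}.
Min-cut edges: S→C (7), S→E (2), D→T (10); capacity 7 + 2 + 10 = 19.

19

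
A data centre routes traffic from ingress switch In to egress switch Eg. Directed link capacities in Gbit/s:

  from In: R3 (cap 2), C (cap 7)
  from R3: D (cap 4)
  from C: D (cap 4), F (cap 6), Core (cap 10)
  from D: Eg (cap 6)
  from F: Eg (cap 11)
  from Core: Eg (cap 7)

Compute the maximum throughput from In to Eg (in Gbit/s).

Augment In→R3→D→Eg: bottleneck 2, flow now 2.
Augment In→C→D→Eg: bottleneck 4, flow now 6.
Augment In→C→F→Eg: bottleneck 3, flow now 9.
No augmenting path remains; maximum flow = 9.
In the residual graph, reachable from In: {In}.
Min-cut edges: In→R3 (2), In→C (7); capacity 2 + 7 = 9.
This cut is saturated, so no flow can exceed 9.

9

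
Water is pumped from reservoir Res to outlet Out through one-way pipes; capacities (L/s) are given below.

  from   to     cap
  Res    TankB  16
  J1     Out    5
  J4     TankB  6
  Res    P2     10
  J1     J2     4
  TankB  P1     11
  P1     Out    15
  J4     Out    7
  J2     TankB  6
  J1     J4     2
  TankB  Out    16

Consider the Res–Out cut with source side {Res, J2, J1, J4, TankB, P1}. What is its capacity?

53

Edges leaving {Res, J2, J1, J4, TankB, P1}: Res→P2 (10), J1→Out (5), J4→Out (7), TankB→Out (16), P1→Out (15).
Cut capacity = 10 + 5 + 7 + 16 + 15 = 53.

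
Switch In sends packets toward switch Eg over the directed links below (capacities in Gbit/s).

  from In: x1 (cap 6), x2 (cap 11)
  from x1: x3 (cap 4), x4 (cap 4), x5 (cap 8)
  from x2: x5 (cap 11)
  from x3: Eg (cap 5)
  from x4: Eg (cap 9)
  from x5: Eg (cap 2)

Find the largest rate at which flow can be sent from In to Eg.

8

Augment In→x1→x3→Eg: bottleneck 4, flow now 4.
Augment In→x1→x4→Eg: bottleneck 2, flow now 6.
Augment In→x2→x5→Eg: bottleneck 2, flow now 8.
No augmenting path remains; maximum flow = 8.
In the residual graph, reachable from In: {In, x2, x5}.
Min-cut edges: In→x1 (6), x5→Eg (2); capacity 6 + 2 = 8.
This cut is saturated, so no flow can exceed 8.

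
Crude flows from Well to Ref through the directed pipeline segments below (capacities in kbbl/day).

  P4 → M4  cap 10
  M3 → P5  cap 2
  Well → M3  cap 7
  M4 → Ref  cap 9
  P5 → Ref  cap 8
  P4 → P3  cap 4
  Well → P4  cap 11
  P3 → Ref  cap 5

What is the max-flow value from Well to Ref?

13

Augment Well→M3→P5→Ref: bottleneck 2, flow now 2.
Augment Well→P4→P3→Ref: bottleneck 4, flow now 6.
Augment Well→P4→M4→Ref: bottleneck 7, flow now 13.
No augmenting path remains; maximum flow = 13.
In the residual graph, reachable from Well: {Well, M3}.
Min-cut edges: Well→P4 (11), M3→P5 (2); capacity 11 + 2 = 13.
This cut is saturated, so no flow can exceed 13.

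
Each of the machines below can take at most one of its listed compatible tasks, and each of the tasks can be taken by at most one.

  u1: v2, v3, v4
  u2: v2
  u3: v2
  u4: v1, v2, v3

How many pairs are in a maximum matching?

Unit-capacity flow: source→left, listed edges, right→sink; max matching = max flow.
Augmenting path u1→v2 (+1); matched 1.
Augmenting path u4→v1 (+1); matched 2.
Augmenting path u2→v2→u1→v3 (+1); matched 3.
No augmenting path remains; maximum matching = 3.
König certificate: {u1, u4, v2} is a vertex cover of size 3 (every listed pair touches it), so no matching can be larger.

3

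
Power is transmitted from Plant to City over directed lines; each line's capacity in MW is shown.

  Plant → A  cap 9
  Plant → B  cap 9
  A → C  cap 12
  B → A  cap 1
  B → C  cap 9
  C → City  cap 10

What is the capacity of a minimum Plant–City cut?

Augment Plant→A→C→City: bottleneck 9, flow now 9.
Augment Plant→B→C→City: bottleneck 1, flow now 10.
No augmenting path remains; maximum flow = 10.
By max-flow min-cut, the minimum cut capacity equals the max flow.
In the residual graph, reachable from Plant: {Plant, A, B, C}.
Min-cut edges: C→City (10); capacity 10 = 10.

10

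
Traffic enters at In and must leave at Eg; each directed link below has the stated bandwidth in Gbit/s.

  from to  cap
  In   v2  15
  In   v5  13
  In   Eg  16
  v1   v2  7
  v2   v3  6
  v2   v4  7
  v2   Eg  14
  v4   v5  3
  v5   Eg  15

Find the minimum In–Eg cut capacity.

44

Augment In→Eg: bottleneck 16, flow now 16.
Augment In→v2→Eg: bottleneck 14, flow now 30.
Augment In→v5→Eg: bottleneck 13, flow now 43.
Augment In→v2→v4→v5→Eg: bottleneck 1, flow now 44.
No augmenting path remains; maximum flow = 44.
By max-flow min-cut, the minimum cut capacity equals the max flow.
In the residual graph, reachable from In: {In}.
Min-cut edges: In→v2 (15), In→v5 (13), In→Eg (16); capacity 15 + 13 + 16 = 44.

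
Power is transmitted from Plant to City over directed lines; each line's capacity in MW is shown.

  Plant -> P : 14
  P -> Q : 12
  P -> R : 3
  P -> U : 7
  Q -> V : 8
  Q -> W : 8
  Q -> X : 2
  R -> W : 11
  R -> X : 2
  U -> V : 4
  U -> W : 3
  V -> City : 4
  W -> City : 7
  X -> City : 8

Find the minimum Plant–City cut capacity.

Augment Plant→P→Q→V→City: bottleneck 4, flow now 4.
Augment Plant→P→Q→W→City: bottleneck 7, flow now 11.
Augment Plant→P→Q→X→City: bottleneck 1, flow now 12.
Augment Plant→P→R→X→City: bottleneck 2, flow now 14.
No augmenting path remains; maximum flow = 14.
By max-flow min-cut, the minimum cut capacity equals the max flow.
In the residual graph, reachable from Plant: {Plant}.
Min-cut edges: Plant→P (14); capacity 14 = 14.

14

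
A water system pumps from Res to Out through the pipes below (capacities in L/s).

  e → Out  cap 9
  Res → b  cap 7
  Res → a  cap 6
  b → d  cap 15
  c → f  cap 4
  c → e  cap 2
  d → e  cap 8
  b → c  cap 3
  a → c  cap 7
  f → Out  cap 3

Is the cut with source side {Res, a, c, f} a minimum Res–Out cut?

Given cut capacity: 7 + 2 + 3 = 12.
Augment Res→a→c→e→Out: bottleneck 2, flow now 2.
Augment Res→a→c→f→Out: bottleneck 3, flow now 5.
Augment Res→b→d→e→Out: bottleneck 7, flow now 12.
No augmenting path remains; maximum flow = 12.
Cut capacity 12 equals the max flow, so it is a minimum cut.

Yes — it is a minimum cut (capacity 12).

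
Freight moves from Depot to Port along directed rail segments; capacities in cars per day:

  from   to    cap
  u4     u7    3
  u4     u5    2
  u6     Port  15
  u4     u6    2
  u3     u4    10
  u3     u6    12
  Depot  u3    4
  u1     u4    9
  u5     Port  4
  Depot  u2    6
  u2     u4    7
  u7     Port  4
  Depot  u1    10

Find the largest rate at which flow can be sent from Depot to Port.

11

Augment Depot→u3→u6→Port: bottleneck 4, flow now 4.
Augment Depot→u1→u4→u5→Port: bottleneck 2, flow now 6.
Augment Depot→u1→u4→u6→Port: bottleneck 2, flow now 8.
Augment Depot→u1→u4→u7→Port: bottleneck 3, flow now 11.
No augmenting path remains; maximum flow = 11.
In the residual graph, reachable from Depot: {Depot, u1, u2, u4}.
Min-cut edges: Depot→u3 (4), u4→u5 (2), u4→u6 (2), u4→u7 (3); capacity 4 + 2 + 2 + 3 = 11.
This cut is saturated, so no flow can exceed 11.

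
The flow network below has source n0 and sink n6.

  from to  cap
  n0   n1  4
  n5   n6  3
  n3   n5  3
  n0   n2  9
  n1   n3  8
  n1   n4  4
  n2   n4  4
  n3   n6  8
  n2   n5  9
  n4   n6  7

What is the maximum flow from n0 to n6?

11

Augment n0→n1→n3→n6: bottleneck 4, flow now 4.
Augment n0→n2→n4→n6: bottleneck 4, flow now 8.
Augment n0→n2→n5→n6: bottleneck 3, flow now 11.
No augmenting path remains; maximum flow = 11.
In the residual graph, reachable from n0: {n0, n2, n5}.
Min-cut edges: n0→n1 (4), n2→n4 (4), n5→n6 (3); capacity 4 + 4 + 3 = 11.
This cut is saturated, so no flow can exceed 11.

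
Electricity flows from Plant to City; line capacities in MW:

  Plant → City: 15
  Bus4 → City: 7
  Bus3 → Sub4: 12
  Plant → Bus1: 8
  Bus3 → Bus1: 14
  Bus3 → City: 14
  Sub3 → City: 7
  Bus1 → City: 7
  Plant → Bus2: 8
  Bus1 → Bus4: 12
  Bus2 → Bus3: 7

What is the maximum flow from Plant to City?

30

Augment Plant→City: bottleneck 15, flow now 15.
Augment Plant→Bus1→City: bottleneck 7, flow now 22.
Augment Plant→Bus2→Bus3→City: bottleneck 7, flow now 29.
Augment Plant→Bus1→Bus4→City: bottleneck 1, flow now 30.
No augmenting path remains; maximum flow = 30.
In the residual graph, reachable from Plant: {Plant, Bus2}.
Min-cut edges: Plant→Bus1 (8), Plant→City (15), Bus2→Bus3 (7); capacity 8 + 15 + 7 = 30.
This cut is saturated, so no flow can exceed 30.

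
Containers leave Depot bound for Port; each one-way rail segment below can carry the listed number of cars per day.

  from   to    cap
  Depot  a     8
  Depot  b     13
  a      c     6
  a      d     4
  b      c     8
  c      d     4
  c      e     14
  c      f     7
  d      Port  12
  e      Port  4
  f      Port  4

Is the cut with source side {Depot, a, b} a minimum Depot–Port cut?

Given cut capacity: 6 + 4 + 8 = 18.
Augment Depot→a→d→Port: bottleneck 4, flow now 4.
Augment Depot→a→c→d→Port: bottleneck 4, flow now 8.
Augment Depot→b→c→e→Port: bottleneck 4, flow now 12.
Augment Depot→b→c→f→Port: bottleneck 4, flow now 16.
No augmenting path remains; maximum flow = 16.
In the residual graph, reachable from Depot: {Depot, b}.
Min-cut edges: Depot→a (8), b→c (8); capacity 8 + 8 = 16.
Cut capacity 18 exceeds the max flow 16, so it is not minimum.

No — its capacity is 18, but the minimum cut has capacity 16.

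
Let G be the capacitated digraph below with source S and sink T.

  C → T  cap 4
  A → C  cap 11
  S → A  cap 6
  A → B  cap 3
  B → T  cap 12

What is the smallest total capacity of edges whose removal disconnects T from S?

Augment S→A→B→T: bottleneck 3, flow now 3.
Augment S→A→C→T: bottleneck 3, flow now 6.
No augmenting path remains; maximum flow = 6.
By max-flow min-cut, the minimum cut capacity equals the max flow.
In the residual graph, reachable from S: {S}.
Min-cut edges: S→A (6); capacity 6 = 6.

6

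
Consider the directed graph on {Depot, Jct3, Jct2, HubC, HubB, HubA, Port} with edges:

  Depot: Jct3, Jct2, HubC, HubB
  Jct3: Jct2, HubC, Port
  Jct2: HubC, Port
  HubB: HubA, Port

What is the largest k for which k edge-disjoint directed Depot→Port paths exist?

3

Assign every edge capacity 1; by Menger, the answer equals the max flow.
Path Depot→Jct3→Port (+1); total 1.
Path Depot→Jct2→Port (+1); total 2.
Path Depot→HubB→Port (+1); total 3.
No residual Depot→Port path; max flow = 3.
Certifying cut of size 3: {Depot→HubB, Depot→Jct2, Depot→Jct3}.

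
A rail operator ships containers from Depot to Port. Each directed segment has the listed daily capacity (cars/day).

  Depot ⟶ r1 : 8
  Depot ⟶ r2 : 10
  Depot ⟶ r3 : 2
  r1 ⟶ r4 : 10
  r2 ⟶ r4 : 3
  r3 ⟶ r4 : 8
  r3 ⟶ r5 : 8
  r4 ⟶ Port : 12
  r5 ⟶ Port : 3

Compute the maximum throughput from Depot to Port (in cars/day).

Augment Depot→r1→r4→Port: bottleneck 8, flow now 8.
Augment Depot→r2→r4→Port: bottleneck 3, flow now 11.
Augment Depot→r3→r4→Port: bottleneck 1, flow now 12.
Augment Depot→r3→r5→Port: bottleneck 1, flow now 13.
No augmenting path remains; maximum flow = 13.
In the residual graph, reachable from Depot: {Depot, r2}.
Min-cut edges: Depot→r1 (8), Depot→r3 (2), r2→r4 (3); capacity 8 + 2 + 3 = 13.
This cut is saturated, so no flow can exceed 13.

13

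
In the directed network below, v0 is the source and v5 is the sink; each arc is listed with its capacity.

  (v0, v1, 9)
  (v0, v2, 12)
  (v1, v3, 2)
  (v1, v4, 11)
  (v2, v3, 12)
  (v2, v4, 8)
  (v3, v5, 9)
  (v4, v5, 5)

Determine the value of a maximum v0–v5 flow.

Augment v0→v1→v3→v5: bottleneck 2, flow now 2.
Augment v0→v1→v4→v5: bottleneck 5, flow now 7.
Augment v0→v2→v3→v5: bottleneck 7, flow now 14.
No augmenting path remains; maximum flow = 14.
In the residual graph, reachable from v0: {v0, v1, v2, v3, v4}.
Min-cut edges: v3→v5 (9), v4→v5 (5); capacity 9 + 5 = 14.
This cut is saturated, so no flow can exceed 14.

14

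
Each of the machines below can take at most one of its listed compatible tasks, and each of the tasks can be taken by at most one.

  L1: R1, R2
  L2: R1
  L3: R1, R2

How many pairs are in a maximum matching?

Unit-capacity flow: source→left, listed edges, right→sink; max matching = max flow.
Augmenting path L1→R1 (+1); matched 1.
Augmenting path L3→R2 (+1); matched 2.
No augmenting path remains; maximum matching = 2.
König certificate: {R1, R2} is a vertex cover of size 2 (every listed pair touches it), so no matching can be larger.

2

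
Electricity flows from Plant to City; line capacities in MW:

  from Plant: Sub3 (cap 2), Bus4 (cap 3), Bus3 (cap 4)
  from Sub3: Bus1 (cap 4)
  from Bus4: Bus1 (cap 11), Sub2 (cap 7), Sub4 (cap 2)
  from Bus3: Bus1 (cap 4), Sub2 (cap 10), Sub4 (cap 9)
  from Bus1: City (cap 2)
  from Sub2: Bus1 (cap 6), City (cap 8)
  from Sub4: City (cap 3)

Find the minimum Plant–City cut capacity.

Augment Plant→Sub3→Bus1→City: bottleneck 2, flow now 2.
Augment Plant→Bus4→Sub2→City: bottleneck 3, flow now 5.
Augment Plant→Bus3→Sub2→City: bottleneck 4, flow now 9.
No augmenting path remains; maximum flow = 9.
By max-flow min-cut, the minimum cut capacity equals the max flow.
In the residual graph, reachable from Plant: {Plant}.
Min-cut edges: Plant→Sub3 (2), Plant→Bus4 (3), Plant→Bus3 (4); capacity 2 + 3 + 4 = 9.

9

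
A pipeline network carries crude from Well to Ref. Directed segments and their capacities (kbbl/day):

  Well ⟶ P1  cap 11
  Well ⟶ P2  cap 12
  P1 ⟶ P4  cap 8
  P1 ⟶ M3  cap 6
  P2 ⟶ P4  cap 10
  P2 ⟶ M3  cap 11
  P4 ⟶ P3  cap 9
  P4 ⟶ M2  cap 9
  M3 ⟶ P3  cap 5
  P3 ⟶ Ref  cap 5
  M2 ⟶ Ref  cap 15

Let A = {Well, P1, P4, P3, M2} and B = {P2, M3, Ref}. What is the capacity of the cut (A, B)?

Edges leaving {Well, P1, P4, P3, M2}: Well→P2 (12), P1→M3 (6), P3→Ref (5), M2→Ref (15).
Cut capacity = 12 + 6 + 5 + 15 = 38.

38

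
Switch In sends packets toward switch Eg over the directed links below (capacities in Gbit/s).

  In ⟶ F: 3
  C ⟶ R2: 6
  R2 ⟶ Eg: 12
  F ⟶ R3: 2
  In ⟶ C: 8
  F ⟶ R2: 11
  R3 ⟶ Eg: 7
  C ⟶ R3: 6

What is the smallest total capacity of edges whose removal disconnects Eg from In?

11

Augment In→F→R3→Eg: bottleneck 2, flow now 2.
Augment In→F→R2→Eg: bottleneck 1, flow now 3.
Augment In→C→R3→Eg: bottleneck 5, flow now 8.
Augment In→C→R2→Eg: bottleneck 3, flow now 11.
No augmenting path remains; maximum flow = 11.
By max-flow min-cut, the minimum cut capacity equals the max flow.
In the residual graph, reachable from In: {In}.
Min-cut edges: In→F (3), In→C (8); capacity 3 + 8 = 11.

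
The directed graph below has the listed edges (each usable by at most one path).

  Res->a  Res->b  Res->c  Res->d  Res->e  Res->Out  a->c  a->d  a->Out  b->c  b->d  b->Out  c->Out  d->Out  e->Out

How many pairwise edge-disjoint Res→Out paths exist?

Assign every edge capacity 1; by Menger, the answer equals the max flow.
Path Res→Out (+1); total 1.
Path Res→a→Out (+1); total 2.
Path Res→b→Out (+1); total 3.
Path Res→c→Out (+1); total 4.
Path Res→d→Out (+1); total 5.
Path Res→e→Out (+1); total 6.
No residual Res→Out path; max flow = 6.
Certifying cut of size 6: {Res→Out, Res→a, Res→b, Res→c, Res→d, Res→e}.

6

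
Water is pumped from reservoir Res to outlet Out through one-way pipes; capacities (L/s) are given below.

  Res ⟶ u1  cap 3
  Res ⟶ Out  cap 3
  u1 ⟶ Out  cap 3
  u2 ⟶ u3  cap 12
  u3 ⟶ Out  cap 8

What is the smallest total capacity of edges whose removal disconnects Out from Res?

Augment Res→Out: bottleneck 3, flow now 3.
Augment Res→u1→Out: bottleneck 3, flow now 6.
No augmenting path remains; maximum flow = 6.
By max-flow min-cut, the minimum cut capacity equals the max flow.
In the residual graph, reachable from Res: {Res}.
Min-cut edges: Res→u1 (3), Res→Out (3); capacity 3 + 3 = 6.

6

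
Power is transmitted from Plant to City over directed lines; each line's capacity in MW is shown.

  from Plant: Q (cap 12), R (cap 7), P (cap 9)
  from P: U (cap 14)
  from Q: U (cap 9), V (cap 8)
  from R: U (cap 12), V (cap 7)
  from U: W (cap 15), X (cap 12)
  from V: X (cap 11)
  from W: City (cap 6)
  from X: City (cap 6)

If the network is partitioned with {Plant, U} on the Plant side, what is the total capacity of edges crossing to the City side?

55

Edges leaving {Plant, U}: Plant→P (9), Plant→Q (12), Plant→R (7), U→W (15), U→X (12).
Cut capacity = 9 + 12 + 7 + 15 + 12 = 55.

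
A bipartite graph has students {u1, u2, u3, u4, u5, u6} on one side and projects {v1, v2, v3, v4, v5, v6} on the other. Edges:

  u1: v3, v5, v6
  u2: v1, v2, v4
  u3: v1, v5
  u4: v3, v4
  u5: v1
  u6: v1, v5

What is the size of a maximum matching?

5

Unit-capacity flow: source→left, listed edges, right→sink; max matching = max flow.
Augmenting path u1→v3 (+1); matched 1.
Augmenting path u2→v1 (+1); matched 2.
Augmenting path u3→v5 (+1); matched 3.
Augmenting path u4→v4 (+1); matched 4.
Augmenting path u5→v1→u2→v2 (+1); matched 5.
No augmenting path remains; maximum matching = 5.
König certificate: {u1, u2, u4, v1, v5} is a vertex cover of size 5 (every listed pair touches it), so no matching can be larger.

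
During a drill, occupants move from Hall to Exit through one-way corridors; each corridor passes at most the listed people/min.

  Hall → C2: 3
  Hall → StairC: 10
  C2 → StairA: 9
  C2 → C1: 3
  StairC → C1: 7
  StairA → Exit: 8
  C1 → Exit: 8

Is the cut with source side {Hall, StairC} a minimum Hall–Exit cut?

Yes — it is a minimum cut (capacity 10).

Given cut capacity: 3 + 7 = 10.
Augment Hall→C2→StairA→Exit: bottleneck 3, flow now 3.
Augment Hall→StairC→C1→Exit: bottleneck 7, flow now 10.
No augmenting path remains; maximum flow = 10.
Cut capacity 10 equals the max flow, so it is a minimum cut.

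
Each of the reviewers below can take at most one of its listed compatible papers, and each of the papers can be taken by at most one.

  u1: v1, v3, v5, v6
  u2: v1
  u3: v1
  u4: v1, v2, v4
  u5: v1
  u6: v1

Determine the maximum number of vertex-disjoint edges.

3

Unit-capacity flow: source→left, listed edges, right→sink; max matching = max flow.
Augmenting path u1→v1 (+1); matched 1.
Augmenting path u4→v2 (+1); matched 2.
Augmenting path u2→v1→u1→v3 (+1); matched 3.
No augmenting path remains; maximum matching = 3.
König certificate: {u1, u4, v1} is a vertex cover of size 3 (every listed pair touches it), so no matching can be larger.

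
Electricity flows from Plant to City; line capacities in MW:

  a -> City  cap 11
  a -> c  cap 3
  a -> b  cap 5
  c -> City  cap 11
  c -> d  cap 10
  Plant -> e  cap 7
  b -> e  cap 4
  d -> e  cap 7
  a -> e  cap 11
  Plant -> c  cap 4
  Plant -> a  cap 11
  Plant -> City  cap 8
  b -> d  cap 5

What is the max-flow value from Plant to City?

23

Augment Plant→City: bottleneck 8, flow now 8.
Augment Plant→a→City: bottleneck 11, flow now 19.
Augment Plant→c→City: bottleneck 4, flow now 23.
No augmenting path remains; maximum flow = 23.
In the residual graph, reachable from Plant: {Plant, e}.
Min-cut edges: Plant→a (11), Plant→c (4), Plant→City (8); capacity 11 + 4 + 8 = 23.
This cut is saturated, so no flow can exceed 23.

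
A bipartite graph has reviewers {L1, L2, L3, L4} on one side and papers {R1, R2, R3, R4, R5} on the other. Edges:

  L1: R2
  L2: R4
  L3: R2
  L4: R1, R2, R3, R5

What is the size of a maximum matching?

Unit-capacity flow: source→left, listed edges, right→sink; max matching = max flow.
Augmenting path L1→R2 (+1); matched 1.
Augmenting path L2→R4 (+1); matched 2.
Augmenting path L4→R1 (+1); matched 3.
No augmenting path remains; maximum matching = 3.
König certificate: {L2, L4, R2} is a vertex cover of size 3 (every listed pair touches it), so no matching can be larger.

3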